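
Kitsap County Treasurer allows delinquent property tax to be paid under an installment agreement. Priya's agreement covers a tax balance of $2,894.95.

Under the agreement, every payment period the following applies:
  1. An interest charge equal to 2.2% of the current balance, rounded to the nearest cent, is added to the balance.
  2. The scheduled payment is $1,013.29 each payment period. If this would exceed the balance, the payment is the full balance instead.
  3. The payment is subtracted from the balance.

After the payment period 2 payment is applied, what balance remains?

$974.86

Payment period 1: $2,894.95 +$63.69 interest = $2,958.64; pay $1,013.29 → $1,945.35
Payment period 2: $1,945.35 +$42.80 interest = $1,988.15; pay $1,013.29 → $974.86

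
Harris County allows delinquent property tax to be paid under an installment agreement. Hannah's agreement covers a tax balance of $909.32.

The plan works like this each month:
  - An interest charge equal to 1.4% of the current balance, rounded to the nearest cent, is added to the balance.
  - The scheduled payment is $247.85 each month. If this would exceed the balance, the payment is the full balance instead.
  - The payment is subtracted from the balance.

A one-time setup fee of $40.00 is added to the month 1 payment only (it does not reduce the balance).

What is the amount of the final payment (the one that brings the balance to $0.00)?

Month 1: opening $909.32; interest $12.73 → $922.05; payment $247.85 (+ $40.00 fee); balance $674.20
Month 2: opening $674.20; interest $9.44 → $683.64; payment $247.85; balance $435.79
Month 3: opening $435.79; interest $6.10 → $441.89; payment $247.85; balance $194.04
Month 4: opening $194.04; interest $2.72 → $196.76; payment $196.76; balance $0.00

$196.76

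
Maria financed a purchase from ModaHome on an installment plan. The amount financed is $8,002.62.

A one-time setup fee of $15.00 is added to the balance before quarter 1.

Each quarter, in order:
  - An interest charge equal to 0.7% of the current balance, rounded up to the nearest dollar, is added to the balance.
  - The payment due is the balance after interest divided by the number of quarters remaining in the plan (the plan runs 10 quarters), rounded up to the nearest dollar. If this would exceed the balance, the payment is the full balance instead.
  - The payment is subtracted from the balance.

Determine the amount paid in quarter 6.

Quarter 1: opening $8,017.62; interest $57.00 → $8,074.62; payment $808.00; balance $7,266.62
Quarter 2: opening $7,266.62; interest $51.00 → $7,317.62; payment $814.00; balance $6,503.62
Quarter 3: opening $6,503.62; interest $46.00 → $6,549.62; payment $819.00; balance $5,730.62
Quarter 4: opening $5,730.62; interest $41.00 → $5,771.62; payment $825.00; balance $4,946.62
Quarter 5: opening $4,946.62; interest $35.00 → $4,981.62; payment $831.00; balance $4,150.62
Quarter 6: opening $4,150.62; interest $30.00 → $4,180.62; payment $837.00; balance $3,343.62

$837.00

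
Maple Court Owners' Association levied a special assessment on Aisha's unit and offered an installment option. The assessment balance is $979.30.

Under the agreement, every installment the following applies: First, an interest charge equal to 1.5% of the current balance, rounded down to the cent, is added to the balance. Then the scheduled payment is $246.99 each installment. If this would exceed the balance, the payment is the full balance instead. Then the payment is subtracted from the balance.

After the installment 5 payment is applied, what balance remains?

$0.00

Installment 1: opening $979.30; interest $14.68 → $993.98; payment $246.99; balance $746.99
Installment 2: opening $746.99; interest $11.20 → $758.19; payment $246.99; balance $511.20
Installment 3: opening $511.20; interest $7.66 → $518.86; payment $246.99; balance $271.87
Installment 4: opening $271.87; interest $4.07 → $275.94; payment $246.99; balance $28.95
Installment 5: opening $28.95; interest $0.43 → $29.38; payment $29.38; balance $0.00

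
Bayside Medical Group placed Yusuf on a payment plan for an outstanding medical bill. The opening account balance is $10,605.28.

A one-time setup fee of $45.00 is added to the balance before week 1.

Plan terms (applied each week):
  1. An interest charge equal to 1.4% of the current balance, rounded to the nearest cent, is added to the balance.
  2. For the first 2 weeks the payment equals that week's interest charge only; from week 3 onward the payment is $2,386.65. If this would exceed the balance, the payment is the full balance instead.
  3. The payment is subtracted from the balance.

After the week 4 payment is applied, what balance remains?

Week 1: opening $10,650.28; interest $149.10 → $10,799.38; payment $149.10; balance $10,650.28
Week 2: opening $10,650.28; interest $149.10 → $10,799.38; payment $149.10; balance $10,650.28
Week 3: opening $10,650.28; interest $149.10 → $10,799.38; payment $2,386.65; balance $8,412.73
Week 4: opening $8,412.73; interest $117.78 → $8,530.51; payment $2,386.65; balance $6,143.86

$6,143.86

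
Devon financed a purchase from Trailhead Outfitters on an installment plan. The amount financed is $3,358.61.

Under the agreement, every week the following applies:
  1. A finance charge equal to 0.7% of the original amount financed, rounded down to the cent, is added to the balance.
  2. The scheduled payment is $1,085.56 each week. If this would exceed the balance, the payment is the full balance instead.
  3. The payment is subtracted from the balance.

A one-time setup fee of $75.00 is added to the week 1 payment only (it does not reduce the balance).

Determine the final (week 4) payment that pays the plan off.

Week 1: $3,358.61 +$23.51 interest = $3,382.12; pay $1,085.56 (+ $75.00 fee) → $2,296.56
Week 2: $2,296.56 +$23.51 interest = $2,320.07; pay $1,085.56 → $1,234.51
Week 3: $1,234.51 +$23.51 interest = $1,258.02; pay $1,085.56 → $172.46
Week 4: $172.46 +$23.51 interest = $195.97; pay $195.97 → $0.00

$195.97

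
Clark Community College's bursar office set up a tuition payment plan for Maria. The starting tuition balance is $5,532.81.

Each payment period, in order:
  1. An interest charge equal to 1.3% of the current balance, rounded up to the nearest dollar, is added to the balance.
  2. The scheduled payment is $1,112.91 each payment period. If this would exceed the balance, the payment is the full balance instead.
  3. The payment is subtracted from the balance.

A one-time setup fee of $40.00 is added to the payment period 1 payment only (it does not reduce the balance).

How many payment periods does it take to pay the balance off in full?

# | Opening | Interest | Payment | Fee | End bal
1 | $5,532.81 | $72.00 | $1,112.91 | $40.00 | $4,491.90
2 | $4,491.90 | $59.00 | $1,112.91 | — | $3,437.99
3 | $3,437.99 | $45.00 | $1,112.91 | — | $2,370.08
4 | $2,370.08 | $31.00 | $1,112.91 | — | $1,288.17
5 | $1,288.17 | $17.00 | $1,112.91 | — | $192.26
6 | $192.26 | $3.00 | $195.26 | — | $0.00
Balance reaches $0.00 in payment period 6.

6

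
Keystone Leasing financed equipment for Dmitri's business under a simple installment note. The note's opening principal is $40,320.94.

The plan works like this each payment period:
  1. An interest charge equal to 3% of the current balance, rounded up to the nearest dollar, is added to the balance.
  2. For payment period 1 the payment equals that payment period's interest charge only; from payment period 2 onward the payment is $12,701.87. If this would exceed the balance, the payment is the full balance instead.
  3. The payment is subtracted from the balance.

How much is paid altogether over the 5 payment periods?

# | Opening | Interest | Payment | End bal
1 | $40,320.94 | $1,210.00 | $1,210.00 | $40,320.94
2 | $40,320.94 | $1,210.00 | $12,701.87 | $28,829.07
3 | $28,829.07 | $865.00 | $12,701.87 | $16,992.20
4 | $16,992.20 | $510.00 | $12,701.87 | $4,800.33
5 | $4,800.33 | $145.00 | $4,945.33 | $0.00
Total paid: $44,260.94

$44,260.94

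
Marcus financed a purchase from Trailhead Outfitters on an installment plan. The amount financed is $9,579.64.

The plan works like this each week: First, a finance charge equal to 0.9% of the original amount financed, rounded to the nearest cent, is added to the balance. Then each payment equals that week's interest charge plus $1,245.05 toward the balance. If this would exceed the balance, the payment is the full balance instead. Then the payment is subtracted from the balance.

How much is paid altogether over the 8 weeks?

$10,269.40

Week 1: $9,579.64 +$86.22 interest = $9,665.86; pay $1,331.27 → $8,334.59
Week 2: $8,334.59 +$86.22 interest = $8,420.81; pay $1,331.27 → $7,089.54
Week 3: $7,089.54 +$86.22 interest = $7,175.76; pay $1,331.27 → $5,844.49
Week 4: $5,844.49 +$86.22 interest = $5,930.71; pay $1,331.27 → $4,599.44
Week 5: $4,599.44 +$86.22 interest = $4,685.66; pay $1,331.27 → $3,354.39
Week 6: $3,354.39 +$86.22 interest = $3,440.61; pay $1,331.27 → $2,109.34
Week 7: $2,109.34 +$86.22 interest = $2,195.56; pay $1,331.27 → $864.29
Week 8: $864.29 +$86.22 interest = $950.51; pay $950.51 → $0.00
Total paid: $10,269.40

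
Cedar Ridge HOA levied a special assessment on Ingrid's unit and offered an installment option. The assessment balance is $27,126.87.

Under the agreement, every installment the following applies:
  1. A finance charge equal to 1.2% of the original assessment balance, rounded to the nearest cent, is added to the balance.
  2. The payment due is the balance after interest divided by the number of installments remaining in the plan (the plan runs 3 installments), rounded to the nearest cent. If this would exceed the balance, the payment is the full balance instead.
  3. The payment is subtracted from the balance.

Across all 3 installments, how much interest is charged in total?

$976.56

Installment 1: opening $27,126.87; interest $325.52 → $27,452.39; payment $9,150.80; balance $18,301.59
Installment 2: opening $18,301.59; interest $325.52 → $18,627.11; payment $9,313.56; balance $9,313.55
Installment 3: opening $9,313.55; interest $325.52 → $9,639.07; payment $9,639.07; balance $0.00
Total interest: $325.52 + $325.52 + $325.52 = $976.56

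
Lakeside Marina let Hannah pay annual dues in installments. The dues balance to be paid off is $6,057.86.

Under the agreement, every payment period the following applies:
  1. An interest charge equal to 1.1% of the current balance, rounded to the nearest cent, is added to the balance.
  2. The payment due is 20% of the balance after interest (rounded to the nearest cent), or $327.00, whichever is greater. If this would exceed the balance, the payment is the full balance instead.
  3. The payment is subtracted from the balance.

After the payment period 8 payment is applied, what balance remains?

# | Opening | Interest | Payment | End bal
1 | $6,057.86 | $66.64 | $1,224.90 | $4,899.60
2 | $4,899.60 | $53.90 | $990.70 | $3,962.80
3 | $3,962.80 | $43.59 | $801.28 | $3,205.11
4 | $3,205.11 | $35.26 | $648.07 | $2,592.30
5 | $2,592.30 | $28.52 | $524.16 | $2,096.66
6 | $2,096.66 | $23.06 | $423.94 | $1,695.78
7 | $1,695.78 | $18.65 | $342.89 | $1,371.54
8 | $1,371.54 | $15.09 | $327.00 | $1,059.63

$1,059.63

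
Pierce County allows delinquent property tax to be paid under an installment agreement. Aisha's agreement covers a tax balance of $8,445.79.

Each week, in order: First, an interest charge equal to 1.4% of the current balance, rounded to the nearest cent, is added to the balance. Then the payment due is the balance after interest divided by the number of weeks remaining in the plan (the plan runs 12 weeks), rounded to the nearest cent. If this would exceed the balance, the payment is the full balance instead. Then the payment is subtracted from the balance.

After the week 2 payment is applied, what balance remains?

Week 1: $8,445.79 +$118.24 interest = $8,564.03; pay $713.67 → $7,850.36
Week 2: $7,850.36 +$109.91 interest = $7,960.27; pay $723.66 → $7,236.61

$7,236.61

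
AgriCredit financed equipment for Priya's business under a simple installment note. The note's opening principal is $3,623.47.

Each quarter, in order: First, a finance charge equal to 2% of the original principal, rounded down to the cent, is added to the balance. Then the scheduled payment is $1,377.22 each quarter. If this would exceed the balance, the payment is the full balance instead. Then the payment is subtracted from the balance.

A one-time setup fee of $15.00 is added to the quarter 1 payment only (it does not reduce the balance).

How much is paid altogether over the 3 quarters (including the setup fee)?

Quarter 1: opening $3,623.47; interest $72.46 → $3,695.93; payment $1,377.22 (+ $15.00 fee); balance $2,318.71
Quarter 2: opening $2,318.71; interest $72.46 → $2,391.17; payment $1,377.22; balance $1,013.95
Quarter 3: opening $1,013.95; interest $72.46 → $1,086.41; payment $1,086.41; balance $0.00
Total paid: $3,855.85

$3,855.85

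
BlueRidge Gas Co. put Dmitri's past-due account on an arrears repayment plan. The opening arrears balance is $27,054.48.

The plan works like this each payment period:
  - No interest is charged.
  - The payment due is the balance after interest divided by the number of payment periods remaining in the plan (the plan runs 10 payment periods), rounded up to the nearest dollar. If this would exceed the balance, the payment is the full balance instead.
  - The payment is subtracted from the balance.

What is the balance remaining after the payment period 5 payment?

Payment period 1: $27,054.48 − $2,706.00 → $24,348.48
Payment period 2: $24,348.48 − $2,706.00 → $21,642.48
Payment period 3: $21,642.48 − $2,706.00 → $18,936.48
Payment period 4: $18,936.48 − $2,706.00 → $16,230.48
Payment period 5: $16,230.48 − $2,706.00 → $13,524.48

$13,524.48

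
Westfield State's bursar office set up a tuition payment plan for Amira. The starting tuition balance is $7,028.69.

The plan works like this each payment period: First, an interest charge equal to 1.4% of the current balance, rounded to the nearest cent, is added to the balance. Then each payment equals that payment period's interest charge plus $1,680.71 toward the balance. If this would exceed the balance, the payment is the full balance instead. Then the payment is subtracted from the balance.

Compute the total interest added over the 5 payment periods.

$256.70

# | Opening | Interest | Payment | End bal
1 | $7,028.69 | $98.40 | $1,779.11 | $5,347.98
2 | $5,347.98 | $74.87 | $1,755.58 | $3,667.27
3 | $3,667.27 | $51.34 | $1,732.05 | $1,986.56
4 | $1,986.56 | $27.81 | $1,708.52 | $305.85
5 | $305.85 | $4.28 | $310.13 | $0.00
Total interest: $98.40 + $74.87 + $51.34 + $27.81 + $4.28 = $256.70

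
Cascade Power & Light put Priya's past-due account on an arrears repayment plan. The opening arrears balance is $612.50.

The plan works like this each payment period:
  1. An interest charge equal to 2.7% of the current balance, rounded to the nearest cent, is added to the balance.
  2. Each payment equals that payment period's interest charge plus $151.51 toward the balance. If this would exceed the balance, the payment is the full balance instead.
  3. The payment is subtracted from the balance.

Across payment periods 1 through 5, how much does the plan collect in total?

$654.29

Payment period 1: opening $612.50; interest $16.54 → $629.04; payment $168.05; balance $460.99
Payment period 2: opening $460.99; interest $12.45 → $473.44; payment $163.96; balance $309.48
Payment period 3: opening $309.48; interest $8.36 → $317.84; payment $159.87; balance $157.97
Payment period 4: opening $157.97; interest $4.27 → $162.24; payment $155.78; balance $6.46
Payment period 5: opening $6.46; interest $0.17 → $6.63; payment $6.63; balance $0.00
Total paid: $654.29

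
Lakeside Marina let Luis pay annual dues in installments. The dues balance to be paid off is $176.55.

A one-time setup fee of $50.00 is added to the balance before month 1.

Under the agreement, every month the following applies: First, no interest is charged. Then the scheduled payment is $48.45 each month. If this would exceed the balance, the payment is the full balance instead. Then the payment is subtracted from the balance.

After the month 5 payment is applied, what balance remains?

$0.00

# | Opening | Payment | End bal
1 | $226.55 | $48.45 | $178.10
2 | $178.10 | $48.45 | $129.65
3 | $129.65 | $48.45 | $81.20
4 | $81.20 | $48.45 | $32.75
5 | $32.75 | $32.75 | $0.00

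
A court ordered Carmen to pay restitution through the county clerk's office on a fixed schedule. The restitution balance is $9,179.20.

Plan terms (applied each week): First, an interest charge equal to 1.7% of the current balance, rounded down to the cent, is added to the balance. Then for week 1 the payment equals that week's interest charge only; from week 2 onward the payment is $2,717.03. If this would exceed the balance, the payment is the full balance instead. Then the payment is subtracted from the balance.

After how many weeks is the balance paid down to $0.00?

Week 1: $9,179.20 +$156.04 interest = $9,335.24; pay $156.04 → $9,179.20
Week 2: $9,179.20 +$156.04 interest = $9,335.24; pay $2,717.03 → $6,618.21
Week 3: $6,618.21 +$112.50 interest = $6,730.71; pay $2,717.03 → $4,013.68
Week 4: $4,013.68 +$68.23 interest = $4,081.91; pay $2,717.03 → $1,364.88
Week 5: $1,364.88 +$23.20 interest = $1,388.08; pay $1,388.08 → $0.00
Balance reaches $0.00 in week 5.

5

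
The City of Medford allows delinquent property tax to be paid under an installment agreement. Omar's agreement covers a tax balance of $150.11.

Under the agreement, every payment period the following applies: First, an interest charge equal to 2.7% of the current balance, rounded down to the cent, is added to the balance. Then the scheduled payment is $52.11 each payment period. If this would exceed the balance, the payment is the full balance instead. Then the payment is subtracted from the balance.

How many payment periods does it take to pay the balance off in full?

4

# | Opening | Interest | Payment | End bal
1 | $150.11 | $4.05 | $52.11 | $102.05
2 | $102.05 | $2.75 | $52.11 | $52.69
3 | $52.69 | $1.42 | $52.11 | $2.00
4 | $2.00 | $0.05 | $2.05 | $0.00
Balance reaches $0.00 in payment period 4.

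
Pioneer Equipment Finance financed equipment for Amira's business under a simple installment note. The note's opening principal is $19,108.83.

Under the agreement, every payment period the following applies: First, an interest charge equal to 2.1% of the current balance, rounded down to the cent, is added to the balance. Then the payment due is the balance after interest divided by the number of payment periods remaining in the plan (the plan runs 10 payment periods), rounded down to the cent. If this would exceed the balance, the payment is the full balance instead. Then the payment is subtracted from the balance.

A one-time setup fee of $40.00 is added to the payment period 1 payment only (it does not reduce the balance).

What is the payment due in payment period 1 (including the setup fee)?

$1,991.01

Payment period 1: opening $19,108.83; interest $401.28 → $19,510.11; payment $1,951.01 (+ $40.00 fee); balance $17,559.10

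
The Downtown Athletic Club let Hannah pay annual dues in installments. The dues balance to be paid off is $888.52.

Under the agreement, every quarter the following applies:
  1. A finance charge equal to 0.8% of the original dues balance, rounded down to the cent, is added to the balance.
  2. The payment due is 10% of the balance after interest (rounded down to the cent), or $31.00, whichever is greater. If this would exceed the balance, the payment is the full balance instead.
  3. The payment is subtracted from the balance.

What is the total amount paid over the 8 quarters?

$526.42

Quarter 1: opening $888.52; interest $7.10 → $895.62; payment $89.56; balance $806.06
Quarter 2: opening $806.06; interest $7.10 → $813.16; payment $81.31; balance $731.85
Quarter 3: opening $731.85; interest $7.10 → $738.95; payment $73.89; balance $665.06
Quarter 4: opening $665.06; interest $7.10 → $672.16; payment $67.21; balance $604.95
Quarter 5: opening $604.95; interest $7.10 → $612.05; payment $61.20; balance $550.85
Quarter 6: opening $550.85; interest $7.10 → $557.95; payment $55.79; balance $502.16
Quarter 7: opening $502.16; interest $7.10 → $509.26; payment $50.92; balance $458.34
Quarter 8: opening $458.34; interest $7.10 → $465.44; payment $46.54; balance $418.90
Total paid: $526.42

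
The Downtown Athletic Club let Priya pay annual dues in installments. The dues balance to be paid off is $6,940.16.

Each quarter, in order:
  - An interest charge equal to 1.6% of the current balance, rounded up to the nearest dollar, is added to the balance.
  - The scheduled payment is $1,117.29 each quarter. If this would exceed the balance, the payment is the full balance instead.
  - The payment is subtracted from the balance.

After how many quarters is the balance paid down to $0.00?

Quarter 1: $6,940.16 +$112.00 interest = $7,052.16; pay $1,117.29 → $5,934.87
Quarter 2: $5,934.87 +$95.00 interest = $6,029.87; pay $1,117.29 → $4,912.58
Quarter 3: $4,912.58 +$79.00 interest = $4,991.58; pay $1,117.29 → $3,874.29
Quarter 4: $3,874.29 +$62.00 interest = $3,936.29; pay $1,117.29 → $2,819.00
Quarter 5: $2,819.00 +$46.00 interest = $2,865.00; pay $1,117.29 → $1,747.71
Quarter 6: $1,747.71 +$28.00 interest = $1,775.71; pay $1,117.29 → $658.42
Quarter 7: $658.42 +$11.00 interest = $669.42; pay $669.42 → $0.00
Balance reaches $0.00 in quarter 7.

7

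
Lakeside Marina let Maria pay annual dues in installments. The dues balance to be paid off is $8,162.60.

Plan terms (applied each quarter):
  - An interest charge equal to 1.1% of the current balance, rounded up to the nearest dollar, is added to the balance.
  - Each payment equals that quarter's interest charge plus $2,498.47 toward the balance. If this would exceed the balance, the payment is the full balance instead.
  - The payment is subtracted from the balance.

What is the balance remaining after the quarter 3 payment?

Quarter 1: opening $8,162.60; interest $90.00 → $8,252.60; payment $2,588.47; balance $5,664.13
Quarter 2: opening $5,664.13; interest $63.00 → $5,727.13; payment $2,561.47; balance $3,165.66
Quarter 3: opening $3,165.66; interest $35.00 → $3,200.66; payment $2,533.47; balance $667.19

$667.19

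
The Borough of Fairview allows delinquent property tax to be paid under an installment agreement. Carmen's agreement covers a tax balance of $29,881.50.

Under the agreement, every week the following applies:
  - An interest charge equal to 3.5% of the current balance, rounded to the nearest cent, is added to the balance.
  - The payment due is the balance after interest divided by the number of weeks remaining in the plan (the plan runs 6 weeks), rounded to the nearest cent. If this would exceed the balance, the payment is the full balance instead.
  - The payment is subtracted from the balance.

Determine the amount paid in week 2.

Week 1: $29,881.50 +$1,045.85 interest = $30,927.35; pay $5,154.56 → $25,772.79
Week 2: $25,772.79 +$902.05 interest = $26,674.84; pay $5,334.97 → $21,339.87

$5,334.97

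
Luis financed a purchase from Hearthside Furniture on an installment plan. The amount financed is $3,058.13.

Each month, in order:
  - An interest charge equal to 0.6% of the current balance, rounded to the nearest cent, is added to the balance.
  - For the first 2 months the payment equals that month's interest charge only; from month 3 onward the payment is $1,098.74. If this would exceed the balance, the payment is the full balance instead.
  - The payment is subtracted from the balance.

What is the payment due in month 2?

# | Opening | Interest | Payment | End bal
1 | $3,058.13 | $18.35 | $18.35 | $3,058.13
2 | $3,058.13 | $18.35 | $18.35 | $3,058.13

$18.35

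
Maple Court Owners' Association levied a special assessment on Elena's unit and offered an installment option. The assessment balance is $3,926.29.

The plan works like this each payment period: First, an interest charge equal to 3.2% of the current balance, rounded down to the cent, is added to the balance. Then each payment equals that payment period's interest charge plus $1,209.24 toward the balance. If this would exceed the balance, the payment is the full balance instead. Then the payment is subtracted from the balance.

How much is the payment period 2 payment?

$1,296.18

Payment period 1: opening $3,926.29; interest $125.64 → $4,051.93; payment $1,334.88; balance $2,717.05
Payment period 2: opening $2,717.05; interest $86.94 → $2,803.99; payment $1,296.18; balance $1,507.81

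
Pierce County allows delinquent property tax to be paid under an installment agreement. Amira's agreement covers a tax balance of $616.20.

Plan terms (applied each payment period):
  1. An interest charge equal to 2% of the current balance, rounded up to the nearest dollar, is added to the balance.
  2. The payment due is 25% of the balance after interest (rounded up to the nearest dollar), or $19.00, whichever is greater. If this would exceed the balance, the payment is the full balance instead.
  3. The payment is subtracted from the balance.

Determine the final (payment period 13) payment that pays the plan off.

Payment period 1: opening $616.20; interest $13.00 → $629.20; payment $158.00; balance $471.20
Payment period 2: opening $471.20; interest $10.00 → $481.20; payment $121.00; balance $360.20
Payment period 3: opening $360.20; interest $8.00 → $368.20; payment $93.00; balance $275.20
Payment period 4: opening $275.20; interest $6.00 → $281.20; payment $71.00; balance $210.20
Payment period 5: opening $210.20; interest $5.00 → $215.20; payment $54.00; balance $161.20
Payment period 6: opening $161.20; interest $4.00 → $165.20; payment $42.00; balance $123.20
Payment period 7: opening $123.20; interest $3.00 → $126.20; payment $32.00; balance $94.20
Payment period 8: opening $94.20; interest $2.00 → $96.20; payment $25.00; balance $71.20
Payment period 9: opening $71.20; interest $2.00 → $73.20; payment $19.00; balance $54.20
Payment period 10: opening $54.20; interest $2.00 → $56.20; payment $19.00; balance $37.20
Payment period 11: opening $37.20; interest $1.00 → $38.20; payment $19.00; balance $19.20
Payment period 12: opening $19.20; interest $1.00 → $20.20; payment $19.00; balance $1.20
Payment period 13: opening $1.20; interest $1.00 → $2.20; payment $2.20; balance $0.00

$2.20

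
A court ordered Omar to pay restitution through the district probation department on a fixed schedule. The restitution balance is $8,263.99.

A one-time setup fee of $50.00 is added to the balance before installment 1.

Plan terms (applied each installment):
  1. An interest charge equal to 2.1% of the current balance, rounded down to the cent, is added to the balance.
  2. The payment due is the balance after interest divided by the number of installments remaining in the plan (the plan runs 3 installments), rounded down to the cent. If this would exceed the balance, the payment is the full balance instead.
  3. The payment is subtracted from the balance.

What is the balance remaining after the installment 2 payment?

Installment 1: $8,313.99 +$174.59 interest = $8,488.58; pay $2,829.52 → $5,659.06
Installment 2: $5,659.06 +$118.84 interest = $5,777.90; pay $2,888.95 → $2,888.95

$2,888.95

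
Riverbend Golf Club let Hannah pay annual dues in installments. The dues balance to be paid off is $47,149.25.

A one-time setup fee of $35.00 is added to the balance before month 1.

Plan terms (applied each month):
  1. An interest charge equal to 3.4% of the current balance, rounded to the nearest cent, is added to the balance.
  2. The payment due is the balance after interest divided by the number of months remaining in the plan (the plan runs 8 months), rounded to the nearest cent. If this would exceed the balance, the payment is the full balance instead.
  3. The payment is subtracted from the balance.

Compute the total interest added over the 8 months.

Month 1: opening $47,184.25; interest $1,604.26 → $48,788.51; payment $6,098.56; balance $42,689.95
Month 2: opening $42,689.95; interest $1,451.46 → $44,141.41; payment $6,305.92; balance $37,835.49
Month 3: opening $37,835.49; interest $1,286.41 → $39,121.90; payment $6,520.32; balance $32,601.58
Month 4: opening $32,601.58; interest $1,108.45 → $33,710.03; payment $6,742.01; balance $26,968.02
Month 5: opening $26,968.02; interest $916.91 → $27,884.93; payment $6,971.23; balance $20,913.70
Month 6: opening $20,913.70; interest $711.07 → $21,624.77; payment $7,208.26; balance $14,416.51
Month 7: opening $14,416.51; interest $490.16 → $14,906.67; payment $7,453.34; balance $7,453.33
Month 8: opening $7,453.33; interest $253.41 → $7,706.74; payment $7,706.74; balance $0.00
Total interest: $1,604.26 + $1,451.46 + $1,286.41 + $1,108.45 + $916.91 + $711.07 + $490.16 + $253.41 = $7,822.13

$7,822.13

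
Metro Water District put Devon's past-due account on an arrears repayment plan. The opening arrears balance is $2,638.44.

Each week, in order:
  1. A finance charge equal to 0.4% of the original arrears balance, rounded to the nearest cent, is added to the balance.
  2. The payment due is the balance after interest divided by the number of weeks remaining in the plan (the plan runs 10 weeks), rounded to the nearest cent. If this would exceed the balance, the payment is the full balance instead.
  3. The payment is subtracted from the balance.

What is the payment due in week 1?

# | Opening | Interest | Payment | End bal
1 | $2,638.44 | $10.55 | $264.90 | $2,384.09

$264.90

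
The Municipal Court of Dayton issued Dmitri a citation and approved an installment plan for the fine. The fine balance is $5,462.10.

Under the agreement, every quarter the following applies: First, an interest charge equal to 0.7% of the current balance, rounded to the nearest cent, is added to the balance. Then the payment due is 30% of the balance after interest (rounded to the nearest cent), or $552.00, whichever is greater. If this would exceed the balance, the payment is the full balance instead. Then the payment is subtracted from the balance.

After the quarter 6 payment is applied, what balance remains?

# | Opening | Interest | Payment | End bal
1 | $5,462.10 | $38.23 | $1,650.10 | $3,850.23
2 | $3,850.23 | $26.95 | $1,163.15 | $2,714.03
3 | $2,714.03 | $19.00 | $819.91 | $1,913.12
4 | $1,913.12 | $13.39 | $577.95 | $1,348.56
5 | $1,348.56 | $9.44 | $552.00 | $806.00
6 | $806.00 | $5.64 | $552.00 | $259.64

$259.64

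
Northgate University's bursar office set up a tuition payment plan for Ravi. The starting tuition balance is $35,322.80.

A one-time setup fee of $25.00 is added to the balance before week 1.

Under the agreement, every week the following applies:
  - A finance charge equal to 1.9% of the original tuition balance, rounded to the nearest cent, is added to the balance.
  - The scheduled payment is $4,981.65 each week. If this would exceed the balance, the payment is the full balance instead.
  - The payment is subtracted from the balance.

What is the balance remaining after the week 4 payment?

$18,105.72

Week 1: opening $35,347.80; interest $671.13 → $36,018.93; payment $4,981.65; balance $31,037.28
Week 2: opening $31,037.28; interest $671.13 → $31,708.41; payment $4,981.65; balance $26,726.76
Week 3: opening $26,726.76; interest $671.13 → $27,397.89; payment $4,981.65; balance $22,416.24
Week 4: opening $22,416.24; interest $671.13 → $23,087.37; payment $4,981.65; balance $18,105.72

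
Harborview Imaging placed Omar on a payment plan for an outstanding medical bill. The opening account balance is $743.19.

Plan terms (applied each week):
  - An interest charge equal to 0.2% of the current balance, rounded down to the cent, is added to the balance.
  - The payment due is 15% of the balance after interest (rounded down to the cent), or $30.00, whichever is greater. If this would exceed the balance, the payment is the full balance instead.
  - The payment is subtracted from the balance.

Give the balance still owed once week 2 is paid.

Week 1: opening $743.19; interest $1.48 → $744.67; payment $111.70; balance $632.97
Week 2: opening $632.97; interest $1.26 → $634.23; payment $95.13; balance $539.10

$539.10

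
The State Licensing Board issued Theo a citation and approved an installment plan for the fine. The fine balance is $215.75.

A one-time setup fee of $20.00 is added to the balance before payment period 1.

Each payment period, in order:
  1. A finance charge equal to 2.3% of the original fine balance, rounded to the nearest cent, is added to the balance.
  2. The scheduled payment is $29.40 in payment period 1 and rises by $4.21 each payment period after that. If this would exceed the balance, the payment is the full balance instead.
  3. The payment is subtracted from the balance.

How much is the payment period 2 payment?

Payment period 1: $235.75 +$4.96 interest = $240.71; pay $29.40 → $211.31
Payment period 2: $211.31 +$4.96 interest = $216.27; pay $33.61 → $182.66

$33.61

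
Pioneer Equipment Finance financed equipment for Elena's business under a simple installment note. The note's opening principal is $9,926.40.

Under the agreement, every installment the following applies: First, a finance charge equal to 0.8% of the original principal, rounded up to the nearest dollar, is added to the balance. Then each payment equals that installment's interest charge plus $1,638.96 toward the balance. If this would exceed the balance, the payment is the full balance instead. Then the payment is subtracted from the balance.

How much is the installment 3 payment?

Installment 1: $9,926.40 +$80.00 interest = $10,006.40; pay $1,718.96 → $8,287.44
Installment 2: $8,287.44 +$80.00 interest = $8,367.44; pay $1,718.96 → $6,648.48
Installment 3: $6,648.48 +$80.00 interest = $6,728.48; pay $1,718.96 → $5,009.52

$1,718.96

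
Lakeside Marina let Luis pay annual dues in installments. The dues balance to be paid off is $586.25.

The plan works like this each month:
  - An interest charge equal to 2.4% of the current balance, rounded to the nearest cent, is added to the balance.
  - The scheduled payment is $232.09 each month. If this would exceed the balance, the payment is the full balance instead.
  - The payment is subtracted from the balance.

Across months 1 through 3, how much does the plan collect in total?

$612.64

Month 1: opening $586.25; interest $14.07 → $600.32; payment $232.09; balance $368.23
Month 2: opening $368.23; interest $8.84 → $377.07; payment $232.09; balance $144.98
Month 3: opening $144.98; interest $3.48 → $148.46; payment $148.46; balance $0.00
Total paid: $612.64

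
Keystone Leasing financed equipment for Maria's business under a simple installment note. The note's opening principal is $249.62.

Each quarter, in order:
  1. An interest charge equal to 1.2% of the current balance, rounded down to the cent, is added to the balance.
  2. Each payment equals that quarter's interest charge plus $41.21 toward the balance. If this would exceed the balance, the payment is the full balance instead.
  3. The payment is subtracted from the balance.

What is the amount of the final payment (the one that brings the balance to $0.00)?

$2.38

Quarter 1: opening $249.62; interest $2.99 → $252.61; payment $44.20; balance $208.41
Quarter 2: opening $208.41; interest $2.50 → $210.91; payment $43.71; balance $167.20
Quarter 3: opening $167.20; interest $2.00 → $169.20; payment $43.21; balance $125.99
Quarter 4: opening $125.99; interest $1.51 → $127.50; payment $42.72; balance $84.78
Quarter 5: opening $84.78; interest $1.01 → $85.79; payment $42.22; balance $43.57
Quarter 6: opening $43.57; interest $0.52 → $44.09; payment $41.73; balance $2.36
Quarter 7: opening $2.36; interest $0.02 → $2.38; payment $2.38; balance $0.00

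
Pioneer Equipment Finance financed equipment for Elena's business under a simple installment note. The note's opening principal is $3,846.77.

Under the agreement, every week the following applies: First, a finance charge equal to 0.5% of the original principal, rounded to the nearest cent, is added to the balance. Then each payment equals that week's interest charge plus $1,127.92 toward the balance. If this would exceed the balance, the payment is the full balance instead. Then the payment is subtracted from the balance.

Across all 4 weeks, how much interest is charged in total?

$76.92

Week 1: opening $3,846.77; interest $19.23 → $3,866.00; payment $1,147.15; balance $2,718.85
Week 2: opening $2,718.85; interest $19.23 → $2,738.08; payment $1,147.15; balance $1,590.93
Week 3: opening $1,590.93; interest $19.23 → $1,610.16; payment $1,147.15; balance $463.01
Week 4: opening $463.01; interest $19.23 → $482.24; payment $482.24; balance $0.00
Total interest: $19.23 + $19.23 + $19.23 + $19.23 = $76.92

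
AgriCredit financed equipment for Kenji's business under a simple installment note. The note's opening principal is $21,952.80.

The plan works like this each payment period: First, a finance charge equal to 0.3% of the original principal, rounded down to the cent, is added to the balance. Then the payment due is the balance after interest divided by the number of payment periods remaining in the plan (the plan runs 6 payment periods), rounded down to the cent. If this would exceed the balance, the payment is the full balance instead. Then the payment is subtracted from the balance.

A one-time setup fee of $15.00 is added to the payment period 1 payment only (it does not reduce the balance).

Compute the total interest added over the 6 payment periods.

# | Opening | Interest | Payment | Fee | End bal
1 | $21,952.80 | $65.85 | $3,669.77 | $15.00 | $18,348.88
2 | $18,348.88 | $65.85 | $3,682.94 | — | $14,731.79
3 | $14,731.79 | $65.85 | $3,699.41 | — | $11,098.23
4 | $11,098.23 | $65.85 | $3,721.36 | — | $7,442.72
5 | $7,442.72 | $65.85 | $3,754.28 | — | $3,754.29
6 | $3,754.29 | $65.85 | $3,820.14 | — | $0.00
Total interest: $65.85 + $65.85 + $65.85 + $65.85 + $65.85 + $65.85 = $395.10

$395.10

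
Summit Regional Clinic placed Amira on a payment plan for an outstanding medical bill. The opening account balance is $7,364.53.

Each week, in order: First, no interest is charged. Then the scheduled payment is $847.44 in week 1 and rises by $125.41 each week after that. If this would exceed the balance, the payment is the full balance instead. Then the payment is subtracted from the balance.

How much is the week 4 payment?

# | Opening | Payment | End bal
1 | $7,364.53 | $847.44 | $6,517.09
2 | $6,517.09 | $972.85 | $5,544.24
3 | $5,544.24 | $1,098.26 | $4,445.98
4 | $4,445.98 | $1,223.67 | $3,222.31

$1,223.67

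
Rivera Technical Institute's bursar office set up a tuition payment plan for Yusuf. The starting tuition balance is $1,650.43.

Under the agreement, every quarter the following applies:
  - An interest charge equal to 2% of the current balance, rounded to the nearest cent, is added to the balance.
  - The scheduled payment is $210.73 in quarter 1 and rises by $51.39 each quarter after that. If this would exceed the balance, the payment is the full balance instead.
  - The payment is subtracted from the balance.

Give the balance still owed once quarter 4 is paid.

Quarter 1: opening $1,650.43; interest $33.01 → $1,683.44; payment $210.73; balance $1,472.71
Quarter 2: opening $1,472.71; interest $29.45 → $1,502.16; payment $262.12; balance $1,240.04
Quarter 3: opening $1,240.04; interest $24.80 → $1,264.84; payment $313.51; balance $951.33
Quarter 4: opening $951.33; interest $19.03 → $970.36; payment $364.90; balance $605.46

$605.46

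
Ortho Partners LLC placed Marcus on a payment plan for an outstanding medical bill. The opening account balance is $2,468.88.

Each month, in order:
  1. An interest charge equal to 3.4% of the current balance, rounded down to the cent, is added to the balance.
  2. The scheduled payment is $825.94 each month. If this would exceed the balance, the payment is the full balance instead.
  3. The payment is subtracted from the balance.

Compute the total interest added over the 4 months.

$180.92

Month 1: $2,468.88 +$83.94 interest = $2,552.82; pay $825.94 → $1,726.88
Month 2: $1,726.88 +$58.71 interest = $1,785.59; pay $825.94 → $959.65
Month 3: $959.65 +$32.62 interest = $992.27; pay $825.94 → $166.33
Month 4: $166.33 +$5.65 interest = $171.98; pay $171.98 → $0.00
Total interest: $83.94 + $58.71 + $32.62 + $5.65 = $180.92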